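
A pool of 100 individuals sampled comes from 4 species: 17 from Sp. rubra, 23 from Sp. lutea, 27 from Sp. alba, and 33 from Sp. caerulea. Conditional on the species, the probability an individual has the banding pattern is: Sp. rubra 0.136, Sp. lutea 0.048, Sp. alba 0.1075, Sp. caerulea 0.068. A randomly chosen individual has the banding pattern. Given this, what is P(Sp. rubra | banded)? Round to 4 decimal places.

0.2700

Prior × likelihood for each hypothesis:
  Sp. rubra: 0.17 × 0.136 = 0.02312
  Sp. lutea: 0.23 × 0.048 = 0.01104
  Sp. alba: 0.27 × 0.1075 = 0.029025
  Sp. caerulea: 0.33 × 0.068 = 0.02244
Total = 0.085625.
P(Sp. rubra | evidence) = 0.02312 / 0.085625 ≈ 0.2700.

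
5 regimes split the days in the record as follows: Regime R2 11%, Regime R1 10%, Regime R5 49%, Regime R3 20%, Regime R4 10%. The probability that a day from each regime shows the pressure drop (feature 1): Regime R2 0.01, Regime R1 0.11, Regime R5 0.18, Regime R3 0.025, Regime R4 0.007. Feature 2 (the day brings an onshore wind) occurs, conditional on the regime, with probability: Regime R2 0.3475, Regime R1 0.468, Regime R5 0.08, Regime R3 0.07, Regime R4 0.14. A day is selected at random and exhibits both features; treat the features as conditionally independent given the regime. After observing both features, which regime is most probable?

Regime R5

By Bayes' rule, posterior ∝ prior × likelihood:
  Regime R2: 0.11 × 0.01 × 0.3475 = 0.00038225
  Regime R1: 0.1 × 0.11 × 0.468 = 0.005148
  Regime R5: 0.49 × 0.18 × 0.08 = 0.007056
  Regime R3: 0.2 × 0.025 × 0.07 = 0.00035
  Regime R4: 0.1 × 0.007 × 0.14 = 0.000098
Sum = 0.01303425.
Largest term belongs to Regime R5, so Regime R5 is most probable.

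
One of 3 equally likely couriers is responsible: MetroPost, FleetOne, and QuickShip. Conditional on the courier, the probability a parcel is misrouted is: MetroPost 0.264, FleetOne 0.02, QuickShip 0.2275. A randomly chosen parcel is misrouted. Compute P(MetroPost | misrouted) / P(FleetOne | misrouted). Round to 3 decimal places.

13.200

With a uniform prior (1/3 each), posterior ∝ likelihood:
  MetroPost: 0.264
  FleetOne: 0.02
  QuickShip: 0.2275
Total = 0.5115.
The ratio is 0.264 / 0.02 (the normalizer cancels) = 13.200.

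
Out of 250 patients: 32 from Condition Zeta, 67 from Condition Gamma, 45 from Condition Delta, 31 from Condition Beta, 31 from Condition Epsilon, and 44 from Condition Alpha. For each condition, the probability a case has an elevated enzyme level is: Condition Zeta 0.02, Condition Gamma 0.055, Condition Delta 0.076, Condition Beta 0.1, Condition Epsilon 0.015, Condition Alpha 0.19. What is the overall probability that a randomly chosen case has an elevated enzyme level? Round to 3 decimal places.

Prior × likelihood for each hypothesis:
  Condition Zeta: 0.128 × 0.02 = 0.00256
  Condition Gamma: 0.268 × 0.055 = 0.01474
  Condition Delta: 0.18 × 0.076 = 0.01368
  Condition Beta: 0.124 × 0.1 = 0.0124
  Condition Epsilon: 0.124 × 0.015 = 0.00186
  Condition Alpha: 0.176 × 0.19 = 0.03344
P(elevated) = 0.00256 + 0.01474 + 0.01368 + 0.0124 + 0.00186 + 0.03344 = 0.07868 → 0.079.

0.079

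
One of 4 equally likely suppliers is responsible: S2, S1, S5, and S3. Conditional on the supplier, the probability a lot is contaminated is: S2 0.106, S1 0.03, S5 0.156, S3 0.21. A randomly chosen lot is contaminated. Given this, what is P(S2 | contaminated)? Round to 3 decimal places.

0.211

With a uniform prior (1/4 each), posterior ∝ likelihood:
  S2: 0.106
  S1: 0.03
  S5: 0.156
  S3: 0.21
Total = 0.502.
P(S2 | evidence) = 0.106 / 0.502 ≈ 0.211.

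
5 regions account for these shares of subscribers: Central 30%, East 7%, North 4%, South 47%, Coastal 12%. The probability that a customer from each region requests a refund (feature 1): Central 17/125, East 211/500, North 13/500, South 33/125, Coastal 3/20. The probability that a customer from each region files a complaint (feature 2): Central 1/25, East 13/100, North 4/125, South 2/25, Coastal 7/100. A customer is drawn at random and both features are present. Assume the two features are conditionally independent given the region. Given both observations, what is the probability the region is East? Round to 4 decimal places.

0.2301

Unnormalized posteriors (prior × likelihood):
  Central: 0.3 × 0.136 × 0.04 = 0.001632
  East: 0.07 × 0.422 × 0.13 = 0.0038402
  North: 0.04 × 0.026 × 0.032 = 0.00003328
  South: 0.47 × 0.264 × 0.08 = 0.0099264
  Coastal: 0.12 × 0.15 × 0.07 = 0.00126
Sum = 0.01669188.
P(East | evidence) = 0.0038402 / 0.01669188 ≈ 0.2301.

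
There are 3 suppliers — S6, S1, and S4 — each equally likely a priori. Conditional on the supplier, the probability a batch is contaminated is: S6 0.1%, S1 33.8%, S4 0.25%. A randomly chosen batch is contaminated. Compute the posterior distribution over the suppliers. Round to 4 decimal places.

With a uniform prior (1/3 each), posterior ∝ likelihood:
  S6: 0.001
  S1: 0.338
  S4: 0.0025
Normalizing constant = 0.3415.
P(S6 | contaminated) = 0.001/0.3415 ≈ 0.0029
P(S1 | contaminated) = 0.338/0.3415 ≈ 0.9898
P(S4 | contaminated) = 0.0025/0.3415 ≈ 0.0073

S6 0.0029, S1 0.9898, S4 0.0073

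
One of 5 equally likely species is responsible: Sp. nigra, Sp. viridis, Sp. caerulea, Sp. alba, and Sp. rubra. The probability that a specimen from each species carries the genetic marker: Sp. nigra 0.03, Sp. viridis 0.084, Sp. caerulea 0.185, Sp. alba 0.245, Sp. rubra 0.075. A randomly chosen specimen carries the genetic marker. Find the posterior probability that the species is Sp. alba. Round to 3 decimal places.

0.396

Since the prior is uniform, the posterior is proportional to the likelihood:
  Sp. nigra: 0.03
  Sp. viridis: 0.084
  Sp. caerulea: 0.185
  Sp. alba: 0.245
  Sp. rubra: 0.075
Normalizing constant = 0.619.
P(Sp. alba | evidence) = 0.245 / 0.619 ≈ 0.396.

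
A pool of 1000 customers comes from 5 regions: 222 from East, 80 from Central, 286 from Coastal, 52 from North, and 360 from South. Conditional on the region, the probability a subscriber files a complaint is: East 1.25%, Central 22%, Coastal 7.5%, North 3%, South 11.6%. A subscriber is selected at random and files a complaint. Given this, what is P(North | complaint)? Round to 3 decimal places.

Prior × likelihood for each hypothesis:
  East: 0.222 × 0.0125 = 0.002775
  Central: 0.08 × 0.22 = 0.0176
  Coastal: 0.286 × 0.075 = 0.02145
  North: 0.052 × 0.03 = 0.00156
  South: 0.36 × 0.116 = 0.04176
Sum = 0.085145.
P(North | evidence) = 0.00156 / 0.085145 ≈ 0.018.

0.018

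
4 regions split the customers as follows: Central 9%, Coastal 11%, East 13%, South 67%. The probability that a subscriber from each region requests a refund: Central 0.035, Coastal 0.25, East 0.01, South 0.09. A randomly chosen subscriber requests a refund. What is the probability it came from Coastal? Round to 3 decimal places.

By Bayes' rule, posterior ∝ prior × likelihood:
  Central: 0.09 × 0.035 = 0.00315
  Coastal: 0.11 × 0.25 = 0.0275
  East: 0.13 × 0.01 = 0.0013
  South: 0.67 × 0.09 = 0.0603
Normalizing constant = 0.09225.
P(Coastal | evidence) = 0.0275 / 0.09225 ≈ 0.298.

0.298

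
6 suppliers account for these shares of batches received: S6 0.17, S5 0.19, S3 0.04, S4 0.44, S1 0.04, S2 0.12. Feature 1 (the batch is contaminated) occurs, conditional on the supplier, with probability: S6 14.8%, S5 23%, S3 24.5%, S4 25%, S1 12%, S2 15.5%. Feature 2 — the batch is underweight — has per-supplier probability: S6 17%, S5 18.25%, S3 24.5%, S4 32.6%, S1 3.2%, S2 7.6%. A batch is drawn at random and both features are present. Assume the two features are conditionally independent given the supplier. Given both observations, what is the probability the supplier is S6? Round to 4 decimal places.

By Bayes' rule, posterior ∝ prior × likelihood:
  S6: 0.17 × 0.148 × 0.17 = 0.0042772
  S5: 0.19 × 0.23 × 0.1825 = 0.00797525
  S3: 0.04 × 0.245 × 0.245 = 0.002401
  S4: 0.44 × 0.25 × 0.326 = 0.03586
  S1: 0.04 × 0.12 × 0.032 = 0.0001536
  S2: 0.12 × 0.155 × 0.076 = 0.0014136
Total = 0.05208065.
P(S6 | evidence) = 0.0042772 / 0.05208065 ≈ 0.0821.

0.0821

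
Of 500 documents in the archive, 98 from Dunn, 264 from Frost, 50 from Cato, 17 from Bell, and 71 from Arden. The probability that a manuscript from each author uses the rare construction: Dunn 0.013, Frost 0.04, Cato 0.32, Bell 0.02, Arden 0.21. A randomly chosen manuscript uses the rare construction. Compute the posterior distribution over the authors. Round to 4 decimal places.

Dunn 0.0296, Frost 0.2451, Cato 0.3714, Bell 0.0079, Arden 0.3461

By Bayes' rule, posterior ∝ prior × likelihood:
  Dunn: 0.196 × 0.013 = 0.002548
  Frost: 0.528 × 0.04 = 0.02112
  Cato: 0.1 × 0.32 = 0.032
  Bell: 0.034 × 0.02 = 0.00068
  Arden: 0.142 × 0.21 = 0.02982
Normalizing constant = 0.086168.
P(Dunn | rare-form) = 0.002548/0.086168 ≈ 0.0296
P(Frost | rare-form) = 0.02112/0.086168 ≈ 0.2451
P(Cato | rare-form) = 0.032/0.086168 ≈ 0.3714
P(Bell | rare-form) = 0.00068/0.086168 ≈ 0.0079
P(Arden | rare-form) = 0.02982/0.086168 ≈ 0.3461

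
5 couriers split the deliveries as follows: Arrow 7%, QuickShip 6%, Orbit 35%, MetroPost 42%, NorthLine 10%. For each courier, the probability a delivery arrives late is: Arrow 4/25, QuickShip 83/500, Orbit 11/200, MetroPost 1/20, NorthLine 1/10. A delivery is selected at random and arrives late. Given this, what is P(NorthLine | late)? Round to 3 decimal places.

Prior × likelihood for each hypothesis:
  Arrow: 0.07 × 0.16 = 0.0112
  QuickShip: 0.06 × 0.166 = 0.00996
  Orbit: 0.35 × 0.055 = 0.01925
  MetroPost: 0.42 × 0.05 = 0.021
  NorthLine: 0.1 × 0.1 = 0.01
Normalizing constant = 0.07141.
P(NorthLine | evidence) = 0.01 / 0.07141 ≈ 0.140.

0.140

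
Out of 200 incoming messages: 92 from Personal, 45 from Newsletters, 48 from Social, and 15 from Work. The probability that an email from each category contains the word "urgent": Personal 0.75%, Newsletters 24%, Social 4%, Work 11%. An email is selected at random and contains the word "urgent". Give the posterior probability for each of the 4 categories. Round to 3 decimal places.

By Bayes' rule, posterior ∝ prior × likelihood:
  Personal: 0.46 × 0.0075 = 0.00345
  Newsletters: 0.225 × 0.24 = 0.054
  Social: 0.24 × 0.04 = 0.0096
  Work: 0.075 × 0.11 = 0.00825
Total = 0.0753.
P(Personal | urgent-flag) = 0.00345/0.0753 ≈ 0.046
P(Newsletters | urgent-flag) = 0.054/0.0753 ≈ 0.717
P(Social | urgent-flag) = 0.0096/0.0753 ≈ 0.127
P(Work | urgent-flag) = 0.00825/0.0753 ≈ 0.110

Personal 0.046, Newsletters 0.717, Social 0.127, Work 0.110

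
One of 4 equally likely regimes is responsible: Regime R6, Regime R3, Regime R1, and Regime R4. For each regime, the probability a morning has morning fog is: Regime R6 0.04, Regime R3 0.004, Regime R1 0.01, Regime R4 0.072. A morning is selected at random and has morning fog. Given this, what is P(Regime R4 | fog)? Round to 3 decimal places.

0.571

With a uniform prior (1/4 each), posterior ∝ likelihood:
  Regime R6: 0.04
  Regime R3: 0.004
  Regime R1: 0.01
  Regime R4: 0.072
Sum = 0.126.
P(Regime R4 | evidence) = 0.072 / 0.126 ≈ 0.571.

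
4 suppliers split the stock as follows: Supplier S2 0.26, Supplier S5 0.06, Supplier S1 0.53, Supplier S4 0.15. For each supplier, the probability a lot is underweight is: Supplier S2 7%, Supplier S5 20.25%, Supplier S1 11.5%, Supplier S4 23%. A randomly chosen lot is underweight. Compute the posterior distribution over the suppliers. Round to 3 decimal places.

Unnormalized posteriors (prior × likelihood):
  Supplier S2: 0.26 × 0.07 = 0.0182
  Supplier S5: 0.06 × 0.2025 = 0.01215
  Supplier S1: 0.53 × 0.115 = 0.06095
  Supplier S4: 0.15 × 0.23 = 0.0345
Sum = 0.1258.
P(Supplier S2 | underweight) = 0.0182/0.1258 ≈ 0.145
P(Supplier S5 | underweight) = 0.01215/0.1258 ≈ 0.097
P(Supplier S1 | underweight) = 0.06095/0.1258 ≈ 0.484
P(Supplier S4 | underweight) = 0.0345/0.1258 ≈ 0.274

Supplier S2 0.145, Supplier S5 0.097, Supplier S1 0.484, Supplier S4 0.274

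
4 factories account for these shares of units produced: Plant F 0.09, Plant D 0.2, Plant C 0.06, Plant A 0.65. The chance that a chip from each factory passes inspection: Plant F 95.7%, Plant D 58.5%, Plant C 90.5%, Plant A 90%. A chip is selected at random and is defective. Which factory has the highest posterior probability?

Plant D

Taking complements, P(defective | each) = Plant F 0.043, Plant D 0.415, Plant C 0.095, Plant A 0.1.
Prior × likelihood for each hypothesis:
  Plant F: 0.09 × 0.043 = 0.00387
  Plant D: 0.2 × 0.415 = 0.083
  Plant C: 0.06 × 0.095 = 0.0057
  Plant A: 0.65 × 0.1 = 0.065
Sum = 0.15757.
Largest term belongs to Plant D, so Plant D is most probable.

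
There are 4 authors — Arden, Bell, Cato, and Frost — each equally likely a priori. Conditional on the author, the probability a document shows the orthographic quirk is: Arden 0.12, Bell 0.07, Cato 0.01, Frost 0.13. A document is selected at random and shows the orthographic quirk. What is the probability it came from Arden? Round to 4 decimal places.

With a uniform prior (1/4 each), posterior ∝ likelihood:
  Arden: 0.12
  Bell: 0.07
  Cato: 0.01
  Frost: 0.13
Sum = 0.33.
P(Arden | evidence) = 0.12 / 0.33 ≈ 0.3636.

0.3636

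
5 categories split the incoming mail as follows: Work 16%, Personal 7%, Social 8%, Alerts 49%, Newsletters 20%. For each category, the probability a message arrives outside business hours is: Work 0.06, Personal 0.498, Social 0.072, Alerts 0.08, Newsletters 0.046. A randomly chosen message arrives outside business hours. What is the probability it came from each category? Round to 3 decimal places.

By Bayes' rule, posterior ∝ prior × likelihood:
  Work: 0.16 × 0.06 = 0.0096
  Personal: 0.07 × 0.498 = 0.03486
  Social: 0.08 × 0.072 = 0.00576
  Alerts: 0.49 × 0.08 = 0.0392
  Newsletters: 0.2 × 0.046 = 0.0092
Total = 0.09862.
P(Work | off-hours) = 0.0096/0.09862 ≈ 0.097
P(Personal | off-hours) = 0.03486/0.09862 ≈ 0.353
P(Social | off-hours) = 0.00576/0.09862 ≈ 0.058
P(Alerts | off-hours) = 0.0392/0.09862 ≈ 0.397
P(Newsletters | off-hours) = 0.0092/0.09862 ≈ 0.093

Work 0.097, Personal 0.353, Social 0.058, Alerts 0.397, Newsletters 0.093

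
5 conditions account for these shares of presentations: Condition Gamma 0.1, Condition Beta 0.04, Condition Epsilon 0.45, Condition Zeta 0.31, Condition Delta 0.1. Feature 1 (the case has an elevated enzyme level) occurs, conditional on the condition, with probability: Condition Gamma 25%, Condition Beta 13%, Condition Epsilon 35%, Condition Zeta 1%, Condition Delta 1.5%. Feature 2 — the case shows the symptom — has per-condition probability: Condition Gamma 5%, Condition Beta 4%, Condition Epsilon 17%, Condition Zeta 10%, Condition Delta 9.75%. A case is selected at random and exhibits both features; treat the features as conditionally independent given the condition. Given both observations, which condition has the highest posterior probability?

Condition Epsilon

Prior × likelihood for each hypothesis:
  Condition Gamma: 0.1 × 0.25 × 0.05 = 0.00125
  Condition Beta: 0.04 × 0.13 × 0.04 = 0.000208
  Condition Epsilon: 0.45 × 0.35 × 0.17 = 0.026775
  Condition Zeta: 0.31 × 0.01 × 0.1 = 0.00031
  Condition Delta: 0.1 × 0.015 × 0.0975 = 0.00014625
Total = 0.02868925.
Largest term belongs to Condition Epsilon, so Condition Epsilon is most probable.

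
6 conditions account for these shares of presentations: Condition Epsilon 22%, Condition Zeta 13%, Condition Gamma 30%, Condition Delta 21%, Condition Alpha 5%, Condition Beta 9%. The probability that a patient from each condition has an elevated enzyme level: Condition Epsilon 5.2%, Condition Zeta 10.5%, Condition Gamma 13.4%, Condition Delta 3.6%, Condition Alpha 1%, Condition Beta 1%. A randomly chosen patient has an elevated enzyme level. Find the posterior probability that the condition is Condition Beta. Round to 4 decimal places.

By Bayes' rule, posterior ∝ prior × likelihood:
  Condition Epsilon: 0.22 × 0.052 = 0.01144
  Condition Zeta: 0.13 × 0.105 = 0.01365
  Condition Gamma: 0.3 × 0.134 = 0.0402
  Condition Delta: 0.21 × 0.036 = 0.00756
  Condition Alpha: 0.05 × 0.01 = 0.0005
  Condition Beta: 0.09 × 0.01 = 0.0009
Normalizing constant = 0.07425.
P(Condition Beta | evidence) = 0.0009 / 0.07425 ≈ 0.0121.

0.0121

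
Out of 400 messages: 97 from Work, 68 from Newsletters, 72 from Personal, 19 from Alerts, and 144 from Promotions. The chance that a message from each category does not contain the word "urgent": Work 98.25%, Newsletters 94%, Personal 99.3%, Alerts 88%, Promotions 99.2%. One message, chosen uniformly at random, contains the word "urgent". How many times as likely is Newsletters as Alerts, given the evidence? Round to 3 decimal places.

1.789

Taking complements, P(urgent-flag | each) = Work 0.0175, Newsletters 0.06, Personal 0.007, Alerts 0.12, Promotions 0.008.
Prior × likelihood for each hypothesis:
  Work: 0.2425 × 0.0175 = 0.00424375
  Newsletters: 0.17 × 0.06 = 0.0102
  Personal: 0.18 × 0.007 = 0.00126
  Alerts: 0.0475 × 0.12 = 0.0057
  Promotions: 0.36 × 0.008 = 0.00288
Normalizing constant = 0.02428375.
The ratio is 0.0102 / 0.0057 (the normalizer cancels) = 1.789.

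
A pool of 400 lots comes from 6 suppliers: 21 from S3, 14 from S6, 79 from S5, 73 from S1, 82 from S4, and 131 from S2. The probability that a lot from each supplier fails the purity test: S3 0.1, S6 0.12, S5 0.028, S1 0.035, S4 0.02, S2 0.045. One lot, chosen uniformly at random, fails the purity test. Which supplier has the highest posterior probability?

S2

By Bayes' rule, posterior ∝ prior × likelihood:
  S3: 0.0525 × 0.1 = 0.00525
  S6: 0.035 × 0.12 = 0.0042
  S5: 0.1975 × 0.028 = 0.00553
  S1: 0.1825 × 0.035 = 0.0063875
  S4: 0.205 × 0.02 = 0.0041
  S2: 0.3275 × 0.045 = 0.0147375
Total = 0.040205.
Largest term belongs to S2, so S2 is most probable.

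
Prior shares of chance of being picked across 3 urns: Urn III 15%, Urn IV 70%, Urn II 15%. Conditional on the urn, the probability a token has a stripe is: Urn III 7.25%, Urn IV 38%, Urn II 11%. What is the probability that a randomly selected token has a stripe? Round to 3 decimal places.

0.293

Unnormalized posteriors (prior × likelihood):
  Urn III: 0.15 × 0.0725 = 0.010875
  Urn IV: 0.7 × 0.38 = 0.266
  Urn II: 0.15 × 0.11 = 0.0165
P(striped) = 0.010875 + 0.266 + 0.0165 = 0.293375 → 0.293.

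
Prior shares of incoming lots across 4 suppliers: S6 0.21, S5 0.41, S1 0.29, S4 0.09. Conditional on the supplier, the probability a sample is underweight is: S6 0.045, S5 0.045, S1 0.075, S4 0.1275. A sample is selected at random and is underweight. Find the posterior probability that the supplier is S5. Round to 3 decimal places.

Compute prior × likelihood for every hypothesis:
  S6: 0.21 × 0.045 = 0.00945
  S5: 0.41 × 0.045 = 0.01845
  S1: 0.29 × 0.075 = 0.02175
  S4: 0.09 × 0.1275 = 0.011475
Sum = 0.061125.
P(S5 | evidence) = 0.01845 / 0.061125 ≈ 0.302.

0.302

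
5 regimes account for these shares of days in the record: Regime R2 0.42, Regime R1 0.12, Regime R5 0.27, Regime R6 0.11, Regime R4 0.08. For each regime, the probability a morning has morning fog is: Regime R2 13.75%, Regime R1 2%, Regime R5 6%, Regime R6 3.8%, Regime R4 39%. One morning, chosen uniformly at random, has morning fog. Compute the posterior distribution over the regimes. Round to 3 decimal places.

Regime R2 0.517, Regime R1 0.021, Regime R5 0.145, Regime R6 0.037, Regime R4 0.279

Compute prior × likelihood for every hypothesis:
  Regime R2: 0.42 × 0.1375 = 0.05775
  Regime R1: 0.12 × 0.02 = 0.0024
  Regime R5: 0.27 × 0.06 = 0.0162
  Regime R6: 0.11 × 0.038 = 0.00418
  Regime R4: 0.08 × 0.39 = 0.0312
Total = 0.11173.
P(Regime R2 | fog) = 0.05775/0.11173 ≈ 0.517
P(Regime R1 | fog) = 0.0024/0.11173 ≈ 0.021
P(Regime R5 | fog) = 0.0162/0.11173 ≈ 0.145
P(Regime R6 | fog) = 0.00418/0.11173 ≈ 0.037
P(Regime R4 | fog) = 0.0312/0.11173 ≈ 0.279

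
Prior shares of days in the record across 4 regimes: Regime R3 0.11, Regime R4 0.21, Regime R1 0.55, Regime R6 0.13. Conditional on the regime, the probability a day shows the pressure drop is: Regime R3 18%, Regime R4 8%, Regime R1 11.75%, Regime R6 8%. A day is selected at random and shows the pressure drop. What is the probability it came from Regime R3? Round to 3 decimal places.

By Bayes' rule, posterior ∝ prior × likelihood:
  Regime R3: 0.11 × 0.18 = 0.0198
  Regime R4: 0.21 × 0.08 = 0.0168
  Regime R1: 0.55 × 0.1175 = 0.064625
  Regime R6: 0.13 × 0.08 = 0.0104
Normalizing constant = 0.111625.
P(Regime R3 | evidence) = 0.0198 / 0.111625 ≈ 0.177.

0.177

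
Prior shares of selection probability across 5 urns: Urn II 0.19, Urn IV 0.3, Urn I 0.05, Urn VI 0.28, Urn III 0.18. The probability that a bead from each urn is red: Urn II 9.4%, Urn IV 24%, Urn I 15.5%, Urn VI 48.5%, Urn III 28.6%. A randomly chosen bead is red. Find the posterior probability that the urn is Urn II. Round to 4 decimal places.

0.0627

Compute prior × likelihood for every hypothesis:
  Urn II: 0.19 × 0.094 = 0.01786
  Urn IV: 0.3 × 0.24 = 0.072
  Urn I: 0.05 × 0.155 = 0.00775
  Urn VI: 0.28 × 0.485 = 0.1358
  Urn III: 0.18 × 0.286 = 0.05148
Sum = 0.28489.
P(Urn II | evidence) = 0.01786 / 0.28489 ≈ 0.0627.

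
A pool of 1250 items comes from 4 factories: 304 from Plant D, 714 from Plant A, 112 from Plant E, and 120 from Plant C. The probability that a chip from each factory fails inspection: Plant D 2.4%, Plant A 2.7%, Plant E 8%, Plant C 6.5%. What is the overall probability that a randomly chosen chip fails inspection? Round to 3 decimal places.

0.035

Compute prior × likelihood for every hypothesis:
  Plant D: 0.2432 × 0.024 = 0.0058368
  Plant A: 0.5712 × 0.027 = 0.0154224
  Plant E: 0.0896 × 0.08 = 0.007168
  Plant C: 0.096 × 0.065 = 0.00624
P(nonconforming) = 0.0058368 + 0.0154224 + 0.007168 + 0.00624 = 0.0346672 → 0.035.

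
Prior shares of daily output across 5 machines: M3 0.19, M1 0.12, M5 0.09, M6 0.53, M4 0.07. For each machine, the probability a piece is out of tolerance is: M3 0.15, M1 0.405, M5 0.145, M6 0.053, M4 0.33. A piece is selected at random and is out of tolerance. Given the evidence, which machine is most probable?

Compute prior × likelihood for every hypothesis:
  M3: 0.19 × 0.15 = 0.0285
  M1: 0.12 × 0.405 = 0.0486
  M5: 0.09 × 0.145 = 0.01305
  M6: 0.53 × 0.053 = 0.02809
  M4: 0.07 × 0.33 = 0.0231
Total = 0.14134.
Largest term belongs to M1, so M1 is most probable.

M1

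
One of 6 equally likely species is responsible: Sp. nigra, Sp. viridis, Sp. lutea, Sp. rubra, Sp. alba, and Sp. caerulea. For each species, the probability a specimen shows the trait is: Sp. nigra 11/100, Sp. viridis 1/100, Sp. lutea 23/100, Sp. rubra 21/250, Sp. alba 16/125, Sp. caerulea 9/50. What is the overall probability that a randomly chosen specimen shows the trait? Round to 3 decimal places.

With a uniform prior (1/6 each), posterior ∝ likelihood:
  Sp. nigra: 0.11
  Sp. viridis: 0.01
  Sp. lutea: 0.23
  Sp. rubra: 0.084
  Sp. alba: 0.128
  Sp. caerulea: 0.18
P(trait) = (1/6) × (0.11 + 0.01 + 0.23 + 0.084 + 0.128 + 0.18) = 0.742/6 ≈ 0.124.

0.124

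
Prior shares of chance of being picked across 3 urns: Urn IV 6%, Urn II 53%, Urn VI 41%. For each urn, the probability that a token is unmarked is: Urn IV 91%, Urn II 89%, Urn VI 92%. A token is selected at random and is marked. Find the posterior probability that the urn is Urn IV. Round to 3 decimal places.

0.056

Taking complements, P(marked | each) = Urn IV 0.09, Urn II 0.11, Urn VI 0.08.
Compute prior × likelihood for every hypothesis:
  Urn IV: 0.06 × 0.09 = 0.0054
  Urn II: 0.53 × 0.11 = 0.0583
  Urn VI: 0.41 × 0.08 = 0.0328
Normalizing constant = 0.0965.
P(Urn IV | evidence) = 0.0054 / 0.0965 ≈ 0.056.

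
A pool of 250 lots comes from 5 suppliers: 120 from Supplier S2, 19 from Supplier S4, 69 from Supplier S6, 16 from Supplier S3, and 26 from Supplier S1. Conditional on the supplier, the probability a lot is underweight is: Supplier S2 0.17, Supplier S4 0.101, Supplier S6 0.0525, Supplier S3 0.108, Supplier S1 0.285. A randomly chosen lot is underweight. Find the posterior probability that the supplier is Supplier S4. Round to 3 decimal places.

Prior × likelihood for each hypothesis:
  Supplier S2: 0.48 × 0.17 = 0.0816
  Supplier S4: 0.076 × 0.101 = 0.007676
  Supplier S6: 0.276 × 0.0525 = 0.01449
  Supplier S3: 0.064 × 0.108 = 0.006912
  Supplier S1: 0.104 × 0.285 = 0.02964
Sum = 0.140318.
P(Supplier S4 | evidence) = 0.007676 / 0.140318 ≈ 0.055.

0.055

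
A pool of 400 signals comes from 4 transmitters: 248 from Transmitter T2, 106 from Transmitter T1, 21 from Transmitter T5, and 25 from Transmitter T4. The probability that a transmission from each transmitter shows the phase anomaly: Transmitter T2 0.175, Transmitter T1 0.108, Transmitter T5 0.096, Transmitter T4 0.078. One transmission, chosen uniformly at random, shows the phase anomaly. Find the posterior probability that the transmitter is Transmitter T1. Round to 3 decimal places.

0.195

Compute prior × likelihood for every hypothesis:
  Transmitter T2: 0.62 × 0.175 = 0.1085
  Transmitter T1: 0.265 × 0.108 = 0.02862
  Transmitter T5: 0.0525 × 0.096 = 0.00504
  Transmitter T4: 0.0625 × 0.078 = 0.004875
Sum = 0.147035.
P(Transmitter T1 | evidence) = 0.02862 / 0.147035 ≈ 0.195.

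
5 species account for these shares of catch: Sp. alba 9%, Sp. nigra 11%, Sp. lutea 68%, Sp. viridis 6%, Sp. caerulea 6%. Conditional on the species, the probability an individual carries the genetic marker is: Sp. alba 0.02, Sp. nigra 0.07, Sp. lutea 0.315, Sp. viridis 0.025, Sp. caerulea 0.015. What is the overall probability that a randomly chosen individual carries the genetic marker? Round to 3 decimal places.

By Bayes' rule, posterior ∝ prior × likelihood:
  Sp. alba: 0.09 × 0.02 = 0.0018
  Sp. nigra: 0.11 × 0.07 = 0.0077
  Sp. lutea: 0.68 × 0.315 = 0.2142
  Sp. viridis: 0.06 × 0.025 = 0.0015
  Sp. caerulea: 0.06 × 0.015 = 0.0009
P(marker) = 0.0018 + 0.0077 + 0.2142 + 0.0015 + 0.0009 = 0.2261 → 0.226.

0.226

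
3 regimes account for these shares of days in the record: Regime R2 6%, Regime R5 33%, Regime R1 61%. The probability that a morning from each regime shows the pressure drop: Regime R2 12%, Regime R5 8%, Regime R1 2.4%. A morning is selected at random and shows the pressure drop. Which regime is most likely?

Compute prior × likelihood for every hypothesis:
  Regime R2: 0.06 × 0.12 = 0.0072
  Regime R5: 0.33 × 0.08 = 0.0264
  Regime R1: 0.61 × 0.024 = 0.01464
Normalizing constant = 0.04824.
Largest term belongs to Regime R5, so Regime R5 is most probable.

Regime R5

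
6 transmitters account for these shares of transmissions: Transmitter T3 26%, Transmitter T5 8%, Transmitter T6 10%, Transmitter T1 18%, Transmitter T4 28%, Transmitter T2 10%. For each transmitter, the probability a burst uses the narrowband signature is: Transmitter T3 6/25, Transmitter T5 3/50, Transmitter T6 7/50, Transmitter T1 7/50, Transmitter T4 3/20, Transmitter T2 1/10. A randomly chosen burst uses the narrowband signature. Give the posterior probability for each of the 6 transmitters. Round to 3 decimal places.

Prior × likelihood for each hypothesis:
  Transmitter T3: 0.26 × 0.24 = 0.0624
  Transmitter T5: 0.08 × 0.06 = 0.0048
  Transmitter T6: 0.1 × 0.14 = 0.014
  Transmitter T1: 0.18 × 0.14 = 0.0252
  Transmitter T4: 0.28 × 0.15 = 0.042
  Transmitter T2: 0.1 × 0.1 = 0.01
Total = 0.1584.
P(Transmitter T3 | narrowband) = 0.0624/0.1584 ≈ 0.394
P(Transmitter T5 | narrowband) = 0.0048/0.1584 ≈ 0.030
P(Transmitter T6 | narrowband) = 0.014/0.1584 ≈ 0.088
P(Transmitter T1 | narrowband) = 0.0252/0.1584 ≈ 0.159
P(Transmitter T4 | narrowband) = 0.042/0.1584 ≈ 0.265
P(Transmitter T2 | narrowband) = 0.01/0.1584 ≈ 0.063

Transmitter T3 0.394, Transmitter T5 0.030, Transmitter T6 0.088, Transmitter T1 0.159, Transmitter T4 0.265, Transmitter T2 0.063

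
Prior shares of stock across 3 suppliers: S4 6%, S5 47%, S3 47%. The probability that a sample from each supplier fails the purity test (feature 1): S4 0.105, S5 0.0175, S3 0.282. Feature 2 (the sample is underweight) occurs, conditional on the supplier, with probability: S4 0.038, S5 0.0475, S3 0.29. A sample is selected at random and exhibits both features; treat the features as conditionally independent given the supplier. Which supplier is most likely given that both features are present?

Prior × likelihood for each hypothesis:
  S4: 0.06 × 0.105 × 0.038 = 0.0002394
  S5: 0.47 × 0.0175 × 0.0475 = 0.0003906875
  S3: 0.47 × 0.282 × 0.29 = 0.0384366
Sum = 0.0390666875.
Largest term belongs to S3, so S3 is most probable.

S3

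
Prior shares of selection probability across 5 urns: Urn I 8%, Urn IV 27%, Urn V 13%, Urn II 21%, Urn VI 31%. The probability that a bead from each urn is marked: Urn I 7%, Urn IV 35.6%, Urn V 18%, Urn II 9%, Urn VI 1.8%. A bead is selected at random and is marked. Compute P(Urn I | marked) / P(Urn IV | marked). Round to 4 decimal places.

Unnormalized posteriors (prior × likelihood):
  Urn I: 0.08 × 0.07 = 0.0056
  Urn IV: 0.27 × 0.356 = 0.09612
  Urn V: 0.13 × 0.18 = 0.0234
  Urn II: 0.21 × 0.09 = 0.0189
  Urn VI: 0.31 × 0.018 = 0.00558
Sum = 0.1496.
The ratio is 0.0056 / 0.09612 (the normalizer cancels) = 0.0583.

0.0583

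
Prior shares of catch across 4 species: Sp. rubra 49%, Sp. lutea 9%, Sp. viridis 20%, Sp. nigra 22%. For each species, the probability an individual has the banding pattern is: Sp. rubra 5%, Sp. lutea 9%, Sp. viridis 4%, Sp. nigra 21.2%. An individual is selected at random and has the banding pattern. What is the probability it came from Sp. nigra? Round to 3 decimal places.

Prior × likelihood for each hypothesis:
  Sp. rubra: 0.49 × 0.05 = 0.0245
  Sp. lutea: 0.09 × 0.09 = 0.0081
  Sp. viridis: 0.2 × 0.04 = 0.008
  Sp. nigra: 0.22 × 0.212 = 0.04664
Sum = 0.08724.
P(Sp. nigra | evidence) = 0.04664 / 0.08724 ≈ 0.535.

0.535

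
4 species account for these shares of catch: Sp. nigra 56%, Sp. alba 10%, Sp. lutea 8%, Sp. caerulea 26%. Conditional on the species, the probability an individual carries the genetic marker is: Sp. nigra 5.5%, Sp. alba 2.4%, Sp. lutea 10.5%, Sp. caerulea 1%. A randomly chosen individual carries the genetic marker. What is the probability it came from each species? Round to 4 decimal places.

Sp. nigra 0.6968, Sp. alba 0.0543, Sp. lutea 0.1900, Sp. caerulea 0.0588

Compute prior × likelihood for every hypothesis:
  Sp. nigra: 0.56 × 0.055 = 0.0308
  Sp. alba: 0.1 × 0.024 = 0.0024
  Sp. lutea: 0.08 × 0.105 = 0.0084
  Sp. caerulea: 0.26 × 0.01 = 0.0026
Normalizing constant = 0.0442.
P(Sp. nigra | marker) = 0.0308/0.0442 ≈ 0.6968
P(Sp. alba | marker) = 0.0024/0.0442 ≈ 0.0543
P(Sp. lutea | marker) = 0.0084/0.0442 ≈ 0.1900
P(Sp. caerulea | marker) = 0.0026/0.0442 ≈ 0.0588
(Check: 0.6968+0.0543+0.1900+0.0588 = 0.9999.)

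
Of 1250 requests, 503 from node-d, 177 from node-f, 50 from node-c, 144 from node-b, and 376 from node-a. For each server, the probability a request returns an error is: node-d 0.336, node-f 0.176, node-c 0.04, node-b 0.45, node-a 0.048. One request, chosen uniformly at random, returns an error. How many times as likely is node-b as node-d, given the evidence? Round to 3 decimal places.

0.383

By Bayes' rule, posterior ∝ prior × likelihood:
  node-d: 0.4024 × 0.336 = 0.1352064
  node-f: 0.1416 × 0.176 = 0.0249216
  node-c: 0.04 × 0.04 = 0.0016
  node-b: 0.1152 × 0.45 = 0.05184
  node-a: 0.3008 × 0.048 = 0.0144384
Sum = 0.2280064.
The ratio is 0.05184 / 0.1352064 (the normalizer cancels) = 0.383.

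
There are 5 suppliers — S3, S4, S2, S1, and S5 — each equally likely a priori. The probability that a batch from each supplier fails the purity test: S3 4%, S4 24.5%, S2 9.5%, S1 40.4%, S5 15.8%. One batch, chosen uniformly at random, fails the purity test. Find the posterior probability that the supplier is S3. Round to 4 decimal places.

0.0425

Since the prior is uniform, the posterior is proportional to the likelihood:
  S3: 0.04
  S4: 0.245
  S2: 0.095
  S1: 0.404
  S5: 0.158
Normalizing constant = 0.942.
P(S3 | evidence) = 0.04 / 0.942 ≈ 0.0425.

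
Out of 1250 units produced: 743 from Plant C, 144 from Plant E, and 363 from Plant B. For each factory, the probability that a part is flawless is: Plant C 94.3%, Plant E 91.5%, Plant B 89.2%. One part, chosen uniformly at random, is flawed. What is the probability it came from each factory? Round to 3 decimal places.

Taking complements, P(flawed | each) = Plant C 0.057, Plant E 0.085, Plant B 0.108.
Unnormalized posteriors (prior × likelihood):
  Plant C: 0.5944 × 0.057 = 0.0338808
  Plant E: 0.1152 × 0.085 = 0.009792
  Plant B: 0.2904 × 0.108 = 0.0313632
Total = 0.075036.
P(Plant C | flawed) = 0.0338808/0.075036 ≈ 0.452
P(Plant E | flawed) = 0.009792/0.075036 ≈ 0.130
P(Plant B | flawed) = 0.0313632/0.075036 ≈ 0.418

Plant C 0.452, Plant E 0.130, Plant B 0.418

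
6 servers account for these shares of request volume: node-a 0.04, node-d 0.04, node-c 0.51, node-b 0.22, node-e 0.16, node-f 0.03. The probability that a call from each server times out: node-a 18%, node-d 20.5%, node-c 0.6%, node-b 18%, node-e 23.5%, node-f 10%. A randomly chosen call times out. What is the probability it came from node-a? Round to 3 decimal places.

0.073

Unnormalized posteriors (prior × likelihood):
  node-a: 0.04 × 0.18 = 0.0072
  node-d: 0.04 × 0.205 = 0.0082
  node-c: 0.51 × 0.006 = 0.00306
  node-b: 0.22 × 0.18 = 0.0396
  node-e: 0.16 × 0.235 = 0.0376
  node-f: 0.03 × 0.1 = 0.003
Total = 0.09866.
P(node-a | evidence) = 0.0072 / 0.09866 ≈ 0.073.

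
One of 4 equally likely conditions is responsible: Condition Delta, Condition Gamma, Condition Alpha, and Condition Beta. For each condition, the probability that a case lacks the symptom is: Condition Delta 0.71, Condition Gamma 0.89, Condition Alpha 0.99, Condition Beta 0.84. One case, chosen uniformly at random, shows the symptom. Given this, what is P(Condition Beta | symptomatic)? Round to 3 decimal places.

0.281

Taking complements, P(symptomatic | each) = Condition Delta 0.29, Condition Gamma 0.11, Condition Alpha 0.01, Condition Beta 0.16.
Since the prior is uniform, the posterior is proportional to the likelihood:
  Condition Delta: 0.29
  Condition Gamma: 0.11
  Condition Alpha: 0.01
  Condition Beta: 0.16
Total = 0.57.
P(Condition Beta | evidence) = 0.16 / 0.57 ≈ 0.281.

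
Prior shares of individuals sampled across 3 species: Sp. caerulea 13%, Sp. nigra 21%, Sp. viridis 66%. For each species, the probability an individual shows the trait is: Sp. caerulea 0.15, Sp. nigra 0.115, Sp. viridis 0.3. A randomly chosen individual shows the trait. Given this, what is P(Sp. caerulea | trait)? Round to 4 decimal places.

0.0807

Compute prior × likelihood for every hypothesis:
  Sp. caerulea: 0.13 × 0.15 = 0.0195
  Sp. nigra: 0.21 × 0.115 = 0.02415
  Sp. viridis: 0.66 × 0.3 = 0.198
Normalizing constant = 0.24165.
P(Sp. caerulea | evidence) = 0.0195 / 0.24165 ≈ 0.0807.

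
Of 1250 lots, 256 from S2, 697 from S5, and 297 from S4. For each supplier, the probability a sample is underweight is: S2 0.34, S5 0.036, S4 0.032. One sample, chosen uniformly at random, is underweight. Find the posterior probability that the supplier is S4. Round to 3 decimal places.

Prior × likelihood for each hypothesis:
  S2: 0.2048 × 0.34 = 0.069632
  S5: 0.5576 × 0.036 = 0.0200736
  S4: 0.2376 × 0.032 = 0.0076032
Normalizing constant = 0.0973088.
P(S4 | evidence) = 0.0076032 / 0.0973088 ≈ 0.078.

0.078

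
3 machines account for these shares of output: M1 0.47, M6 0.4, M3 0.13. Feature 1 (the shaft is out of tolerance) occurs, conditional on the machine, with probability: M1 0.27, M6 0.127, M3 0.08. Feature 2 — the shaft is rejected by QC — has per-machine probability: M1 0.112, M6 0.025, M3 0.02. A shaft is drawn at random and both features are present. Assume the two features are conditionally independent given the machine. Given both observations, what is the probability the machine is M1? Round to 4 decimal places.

0.9058

By Bayes' rule, posterior ∝ prior × likelihood:
  M1: 0.47 × 0.27 × 0.112 = 0.0142128
  M6: 0.4 × 0.127 × 0.025 = 0.00127
  M3: 0.13 × 0.08 × 0.02 = 0.000208
Sum = 0.0156908.
P(M1 | evidence) = 0.0142128 / 0.0156908 ≈ 0.9058.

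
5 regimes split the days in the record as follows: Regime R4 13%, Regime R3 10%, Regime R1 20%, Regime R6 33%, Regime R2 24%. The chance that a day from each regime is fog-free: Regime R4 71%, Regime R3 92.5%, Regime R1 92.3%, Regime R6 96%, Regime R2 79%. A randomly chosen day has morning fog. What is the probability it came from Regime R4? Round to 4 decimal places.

Taking complements, P(fog | each) = Regime R4 0.29, Regime R3 0.075, Regime R1 0.077, Regime R6 0.04, Regime R2 0.21.
Unnormalized posteriors (prior × likelihood):
  Regime R4: 0.13 × 0.29 = 0.0377
  Regime R3: 0.1 × 0.075 = 0.0075
  Regime R1: 0.2 × 0.077 = 0.0154
  Regime R6: 0.33 × 0.04 = 0.0132
  Regime R2: 0.24 × 0.21 = 0.0504
Total = 0.1242.
P(Regime R4 | evidence) = 0.0377 / 0.1242 ≈ 0.3035.

0.3035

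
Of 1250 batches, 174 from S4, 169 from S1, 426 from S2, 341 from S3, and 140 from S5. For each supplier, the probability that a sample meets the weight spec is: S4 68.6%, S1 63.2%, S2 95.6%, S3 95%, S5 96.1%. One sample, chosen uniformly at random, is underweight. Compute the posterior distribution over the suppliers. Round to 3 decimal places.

Taking complements, P(underweight | each) = S4 0.314, S1 0.368, S2 0.044, S3 0.05, S5 0.039.
Prior × likelihood for each hypothesis:
  S4: 0.1392 × 0.314 = 0.0437088
  S1: 0.1352 × 0.368 = 0.0497536
  S2: 0.3408 × 0.044 = 0.0149952
  S3: 0.2728 × 0.05 = 0.01364
  S5: 0.112 × 0.039 = 0.004368
Total = 0.1264656.
P(S4 | underweight) = 0.0437088/0.1264656 ≈ 0.346
P(S1 | underweight) = 0.0497536/0.1264656 ≈ 0.393
P(S2 | underweight) = 0.0149952/0.1264656 ≈ 0.119
P(S3 | underweight) = 0.01364/0.1264656 ≈ 0.108
P(S5 | underweight) = 0.004368/0.1264656 ≈ 0.035
(Check: 0.346+0.393+0.119+0.108+0.035 = 1.001.)

S4 0.346, S1 0.393, S2 0.119, S3 0.108, S5 0.035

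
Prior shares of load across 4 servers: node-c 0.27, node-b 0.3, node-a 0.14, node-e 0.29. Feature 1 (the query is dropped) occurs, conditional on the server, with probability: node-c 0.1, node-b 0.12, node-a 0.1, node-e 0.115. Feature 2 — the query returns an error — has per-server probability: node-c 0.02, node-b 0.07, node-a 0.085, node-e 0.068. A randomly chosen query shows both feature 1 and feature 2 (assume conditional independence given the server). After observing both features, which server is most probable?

Compute prior × likelihood for every hypothesis:
  node-c: 0.27 × 0.1 × 0.02 = 0.00054
  node-b: 0.3 × 0.12 × 0.07 = 0.00252
  node-a: 0.14 × 0.1 × 0.085 = 0.00119
  node-e: 0.29 × 0.115 × 0.068 = 0.0022678
Total = 0.0065178.
Largest term belongs to node-b, so node-b is most probable.

node-b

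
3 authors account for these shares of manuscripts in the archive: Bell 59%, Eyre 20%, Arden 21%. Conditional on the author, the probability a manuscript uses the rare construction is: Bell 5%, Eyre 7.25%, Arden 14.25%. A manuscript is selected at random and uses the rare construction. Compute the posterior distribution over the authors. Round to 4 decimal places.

Bell 0.3991, Eyre 0.1961, Arden 0.4048

Compute prior × likelihood for every hypothesis:
  Bell: 0.59 × 0.05 = 0.0295
  Eyre: 0.2 × 0.0725 = 0.0145
  Arden: 0.21 × 0.1425 = 0.029925
Normalizing constant = 0.073925.
P(Bell | rare-form) = 0.0295/0.073925 ≈ 0.3991
P(Eyre | rare-form) = 0.0145/0.073925 ≈ 0.1961
P(Arden | rare-form) = 0.029925/0.073925 ≈ 0.4048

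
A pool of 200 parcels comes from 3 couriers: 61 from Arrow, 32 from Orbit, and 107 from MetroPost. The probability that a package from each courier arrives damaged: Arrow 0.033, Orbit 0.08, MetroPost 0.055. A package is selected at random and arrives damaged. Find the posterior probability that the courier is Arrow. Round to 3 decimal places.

Prior × likelihood for each hypothesis:
  Arrow: 0.305 × 0.033 = 0.010065
  Orbit: 0.16 × 0.08 = 0.0128
  MetroPost: 0.535 × 0.055 = 0.029425
Normalizing constant = 0.05229.
P(Arrow | evidence) = 0.010065 / 0.05229 ≈ 0.192.

0.192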